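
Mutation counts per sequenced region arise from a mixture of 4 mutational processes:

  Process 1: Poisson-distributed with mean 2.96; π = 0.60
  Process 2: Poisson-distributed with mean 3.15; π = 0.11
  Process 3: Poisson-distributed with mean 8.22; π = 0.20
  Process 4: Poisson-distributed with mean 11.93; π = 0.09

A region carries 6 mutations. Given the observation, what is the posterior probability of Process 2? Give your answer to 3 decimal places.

0.105

The responsibility of component k is π_k f_k(x) divided by Σ_j π_j f_j(x).
Component likelihoods at x = 6 mutations:
  p_1 = 0.0484068
  p_2 = 0.0581438
  p_3 = 0.115345
  p_4 = 0.0263862
Weight by the priors:
  π_1·p_1 = 0.60 × 0.0484068 = 0.0290441
  π_2·p_2 = 0.11 × 0.0581438 = 0.00639582
  π_3·p_3 = 0.20 × 0.115345 = 0.0230689
  π_4·p_4 = 0.09 × 0.0263862 = 0.00237476
Sum: 0.0290441 + 0.00639582 + 0.0230689 + 0.00237476 = 0.0608836
P(Process 2 | the observation) = 0.00639582 / 0.0608836 ≈ 0.105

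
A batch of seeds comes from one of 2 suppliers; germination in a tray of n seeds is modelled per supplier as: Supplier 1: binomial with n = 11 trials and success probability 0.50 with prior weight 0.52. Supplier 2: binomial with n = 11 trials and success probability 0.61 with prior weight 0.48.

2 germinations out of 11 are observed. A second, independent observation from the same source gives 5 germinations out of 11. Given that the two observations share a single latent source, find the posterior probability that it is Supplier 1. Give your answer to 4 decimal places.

P(component k | x) = w_k·f_k(x) / marginal(x), where marginal(x) = Σ_j w_j·f_j(x).
Since both observations come from the same component, the likelihood for component k is f_k(x₁)·f_k(x₂).
  p_1 = [0.0268555] × [0.225586] = 0.00605822
  p_2 = [0.00427173] × [0.137303] = 0.00058652
Multiply by the mixture weights:
  w_1·p_1 = 0.52 × 0.00605822 = 0.00315027
  w_2·p_2 = 0.48 × 0.00058652 = 0.000281529
Evidence: 0.00315027 + 0.000281529 = 0.0034318
So the posterior for Supplier 1 is 0.00315027 / 0.0034318 ≈ 0.9180.

0.9180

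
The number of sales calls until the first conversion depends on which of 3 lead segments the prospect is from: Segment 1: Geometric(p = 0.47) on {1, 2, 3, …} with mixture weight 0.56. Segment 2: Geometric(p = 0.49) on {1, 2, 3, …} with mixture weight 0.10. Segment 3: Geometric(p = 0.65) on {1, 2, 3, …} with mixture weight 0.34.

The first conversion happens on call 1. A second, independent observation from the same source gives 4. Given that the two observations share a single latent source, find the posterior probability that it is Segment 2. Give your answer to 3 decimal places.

0.115

By Bayes' theorem, P(k | x) = π_k f_k(x) / Σ_j π_j f_j(x).
Since both observations come from the same component, the likelihood for component k is f_k(x₁)·f_k(x₂).
  p_1 = [0.47] × [0.0699722] = 0.0328869
  p_2 = [0.49] × [0.064999] = 0.0318495
  p_3 = [0.65] × [0.0278687] = 0.0181147
Unnormalised posteriors:
  π_1·p_1 = 0.56 × 0.0328869 = 0.0184167
  π_2·p_2 = 0.10 × 0.0318495 = 0.00318495
  π_3·p_3 = 0.34 × 0.0181147 = 0.00615899
Normaliser: 0.0184167 + 0.00318495 + 0.00615899 = 0.0277606
So the posterior for Segment 2 is 0.00318495 / 0.0277606 ≈ 0.115.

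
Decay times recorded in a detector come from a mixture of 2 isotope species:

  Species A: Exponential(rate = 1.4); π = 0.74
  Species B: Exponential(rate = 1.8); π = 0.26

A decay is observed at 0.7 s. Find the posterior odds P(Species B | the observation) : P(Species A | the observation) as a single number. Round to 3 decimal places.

0.341

Only the two components matter; the odds are (π_i f_i(x)) / (π_j f_j(x)).
Exponential densities:
  f_A = 0.525436
  f_B = 0.510577
Odds = (0.26/0.74) × (0.510577/0.525436) = 0.351351 × 0.971722 ≈ 0.341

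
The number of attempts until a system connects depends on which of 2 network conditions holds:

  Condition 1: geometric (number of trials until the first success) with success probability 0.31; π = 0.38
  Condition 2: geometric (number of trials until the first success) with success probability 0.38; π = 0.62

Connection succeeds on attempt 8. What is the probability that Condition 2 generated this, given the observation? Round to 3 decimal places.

P(component k | x) = π_k·f_k(x) / marginal(x), where marginal(x) = Σ_j π_j·f_j(x).
Evaluate each component's likelihood at the observed value:
  L_1 = 0.0230837
  L_2 = 0.0133821
Prior × likelihood for each component:
  π_1·L_1 = 0.38 × 0.0230837 = 0.0087718
  π_2·L_2 = 0.62 × 0.0133821 = 0.00829692
Sum: 0.0087718 + 0.00829692 = 0.0170687
P(Condition 2 | x) ≈ 0.486

0.486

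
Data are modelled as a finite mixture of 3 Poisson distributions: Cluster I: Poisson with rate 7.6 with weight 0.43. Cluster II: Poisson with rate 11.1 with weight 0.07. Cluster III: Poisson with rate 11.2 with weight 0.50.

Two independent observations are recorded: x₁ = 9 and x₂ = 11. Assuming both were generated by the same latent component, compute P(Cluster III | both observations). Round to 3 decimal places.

The responsibility of component k is π_k f_k(x) divided by Σ_j π_j f_j(x).
Since both observations come from the same component, the likelihood for component k is f_k(x₁)·f_k(x₂).
  L_I = [e^(−7.6)·7.6^9/9! = 0.11666] × [0.061257] = 0.00714623
  L_II = [e^(−11.1)·11.1^9/9! = 0.106531] × [0.119324] = 0.0127117
  L_III = [e^(−11.2)·11.2^9/9! = 0.104496] × [0.119164] = 0.0124522
Unnormalised posteriors:
  π_I·L_I = 0.43 × 0.00714623 = 0.00307288
  π_II·L_II = 0.07 × 0.0127117 = 0.000889818
  π_III·L_III = 0.50 × 0.0124522 = 0.00622609
Marginal: 0.00307288 + 0.000889818 + 0.00622609 = 0.0101888
Responsibility of Cluster III: 0.00622609 / 0.0101888 ≈ 0.611

0.611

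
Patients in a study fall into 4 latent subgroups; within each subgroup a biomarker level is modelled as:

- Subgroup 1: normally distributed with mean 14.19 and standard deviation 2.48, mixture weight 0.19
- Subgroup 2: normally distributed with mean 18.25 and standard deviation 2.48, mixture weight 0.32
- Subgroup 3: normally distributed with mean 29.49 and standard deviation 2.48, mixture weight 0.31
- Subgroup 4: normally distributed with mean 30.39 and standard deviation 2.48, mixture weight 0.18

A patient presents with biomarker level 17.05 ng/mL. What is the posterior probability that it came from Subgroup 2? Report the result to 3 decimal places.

Posterior ∝ prior × likelihood, so P(k | x) ∝ π_k f_k(x); normalise over all components.
Evaluate each component's likelihood at the observed value:
  p_1 = 0.0827309
  p_2 = 0.143093
  p_3 = 5.52964e-07
  p_4 = 8.38538e-08
Multiply by the mixture weights:
  π_1·p_1 = 0.19 × 0.0827309 = 0.0157189
  π_2·p_2 = 0.32 × 0.143093 = 0.0457897
  π_3·p_3 = 0.31 × 5.52964e-07 = 1.71419e-07
  π_4·p_4 = 0.18 × 8.38538e-08 = 1.50937e-08
Evidence: 0.0157189 + 0.0457897 + 1.71419e-07 + 1.50937e-08 = 0.0615087
P(Subgroup 2 | x) = 0.0457897 / 0.0615087 ≈ 0.744

0.744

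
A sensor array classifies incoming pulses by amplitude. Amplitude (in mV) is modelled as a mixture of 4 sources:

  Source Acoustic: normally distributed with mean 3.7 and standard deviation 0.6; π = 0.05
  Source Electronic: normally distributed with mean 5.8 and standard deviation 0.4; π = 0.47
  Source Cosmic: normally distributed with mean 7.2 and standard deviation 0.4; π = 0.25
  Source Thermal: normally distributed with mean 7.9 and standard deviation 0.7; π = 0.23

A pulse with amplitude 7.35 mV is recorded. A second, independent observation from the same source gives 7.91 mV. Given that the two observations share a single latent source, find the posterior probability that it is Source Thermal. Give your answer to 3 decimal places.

0.534

P(component k | x) = π_k·f_k(x) / marginal(x), where marginal(x) = Σ_j π_j·f_j(x).
Since both observations come from the same component, the likelihood for component k is f_k(x₁)·f_k(x₂).
  f_Acoustic = [(1/(0.6·√(2π)))·exp(−(7.35−3.7)²/(2·0.6²)) = 0.664904·exp(-18.50347) = 6.12073e-09] × [1.35462e-11] = 8.29123e-20
  f_Electronic = [(1/(0.4·√(2π)))·exp(−(7.35−5.8)²/(2·0.4²)) = 0.997356·exp(-7.50781) = 0.000547329] × [9.04883e-07] = 4.95269e-10
  f_Cosmic = [(1/(0.4·√(2π)))·exp(−(7.35−7.2)²/(2·0.4²)) = 0.997356·exp(-0.07031) = 0.929638] × [0.206396] = 0.191873
  f_Thermal = [(1/(0.7·√(2π)))·exp(−(7.35−7.9)²/(2·0.7²)) = 0.569918·exp(-0.30867) = 0.418559] × [0.569859] = 0.23852
Unnormalised posteriors:
  π_Acoustic·f_Acoustic = 0.05 × 8.29123e-20 = 4.14561e-21
  π_Electronic·f_Electronic = 0.47 × 4.95269e-10 = 2.32776e-10
  π_Cosmic·f_Cosmic = 0.25 × 0.191873 = 0.0479683
  π_Thermal·f_Thermal = 0.23 × 0.23852 = 0.0548596
Evidence: 4.14561e-21 + 2.32776e-10 + 0.0479683 + 0.0548596 = 0.102828
Responsibility of Source Thermal: 0.0548596 / 0.102828 ≈ 0.534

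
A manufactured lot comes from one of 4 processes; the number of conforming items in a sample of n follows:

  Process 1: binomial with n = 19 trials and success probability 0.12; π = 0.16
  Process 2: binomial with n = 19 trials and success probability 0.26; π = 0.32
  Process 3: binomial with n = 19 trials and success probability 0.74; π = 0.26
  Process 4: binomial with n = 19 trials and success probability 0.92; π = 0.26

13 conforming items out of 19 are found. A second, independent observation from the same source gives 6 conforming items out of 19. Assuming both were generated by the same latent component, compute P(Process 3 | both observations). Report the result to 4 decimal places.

0.4483

By Bayes' theorem, P(k | x) = w_k f_k(x) / Σ_j w_j f_j(x).
Since both observations come from the same component, the likelihood for component k is f_k(x₁)·f_k(x₂).
  f_1 = [C(19,13)·0.12^13·0.88^6 = 27132·1.06993e-12·0.464404 = 1.34814e-08] × [0.015376] = 2.0729e-10
  f_2 = [C(19,13)·0.26^13·0.74^6 = 27132·2.48115e-08·0.164206 = 0.000110542] × [0.167238] = 1.84867e-05
  f_3 = [C(19,13)·0.74^13·0.26^6 = 27132·0.0199532·0.000308916 = 0.167238] × [0.000110542] = 1.84867e-05
  f_4 = [C(19,13)·0.92^13·0.08^6 = 27132·0.338253·2.62144e-07 = 0.00240582] × [9.04438e-11] = 2.17592e-13
Unnormalised posteriors:
  w_1·f_1 = 0.16 × 2.0729e-10 = 3.31664e-11
  w_2·f_2 = 0.32 × 1.84867e-05 = 5.91575e-06
  w_3·f_3 = 0.26 × 1.84867e-05 = 4.80655e-06
  w_4·f_4 = 0.26 × 2.17592e-13 = 5.65738e-14
Denominator: 3.31664e-11 + 5.91575e-06 + 4.80655e-06 + 5.65738e-14 = 1.07223e-05
P(Process 3 | x₁,x₂) ≈ 0.4483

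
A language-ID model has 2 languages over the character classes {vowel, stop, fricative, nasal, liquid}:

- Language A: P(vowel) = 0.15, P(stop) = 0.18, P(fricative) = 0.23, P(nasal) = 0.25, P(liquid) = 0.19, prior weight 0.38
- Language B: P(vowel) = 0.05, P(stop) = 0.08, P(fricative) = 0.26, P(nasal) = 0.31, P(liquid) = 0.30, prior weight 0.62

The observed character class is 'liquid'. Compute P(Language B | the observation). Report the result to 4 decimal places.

0.7204

Posterior ∝ prior × likelihood, so P(k | x) ∝ π_k f_k(x); normalise over all components.
Component likelihoods at x = 'liquid':
  L_A = P(liquid | comp) = 0.19
  L_B = P(liquid | comp) = 0.30
Prior × likelihood for each component:
  π_A·L_A = 0.38 × 0.19 = 0.0722
  π_B·L_B = 0.62 × 0.3 = 0.186
Denominator: 0.0722 + 0.186 = 0.2582
P(Language B | data) ≈ 0.7204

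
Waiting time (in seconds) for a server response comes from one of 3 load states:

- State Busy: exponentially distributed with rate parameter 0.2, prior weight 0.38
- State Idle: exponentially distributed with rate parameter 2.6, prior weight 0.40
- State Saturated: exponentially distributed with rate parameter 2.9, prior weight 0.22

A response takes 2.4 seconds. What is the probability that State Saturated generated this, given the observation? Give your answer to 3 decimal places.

0.012

By Bayes' theorem, P(k | x) = π_k f_k(x) / Σ_j π_j f_j(x).
Component likelihoods at x = 2.4 seconds:
  p_Busy = 0.123757
  p_Idle = 0.00506962
  p_Saturated = 0.00275238
Unnormalised posteriors:
  π_Busy·p_Busy = 0.38 × 0.123757 = 0.0470275
  π_Idle·p_Idle = 0.40 × 0.00506962 = 0.00202785
  π_Saturated·p_Saturated = 0.22 × 0.00275238 = 0.000605524
Normaliser: 0.0470275 + 0.00202785 + 0.000605524 = 0.0496609
Responsibility of State Saturated: 0.000605524 / 0.0496609 ≈ 0.012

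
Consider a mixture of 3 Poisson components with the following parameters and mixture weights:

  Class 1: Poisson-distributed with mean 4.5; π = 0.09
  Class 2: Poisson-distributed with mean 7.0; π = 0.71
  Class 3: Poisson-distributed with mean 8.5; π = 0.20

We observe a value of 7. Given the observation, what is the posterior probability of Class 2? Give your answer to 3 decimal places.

0.761

Posterior ∝ prior × likelihood, so P(k | x) ∝ π_k f_k(x); normalise over all components.
Component likelihoods at x = 7:
  L_1 = 0.0823629
  L_2 = 0.149003
  L_3 = 0.129419
Weight by the priors:
  π_1·L_1 = 0.09 × 0.0823629 = 0.00741267
  π_2·L_2 = 0.71 × 0.149003 = 0.105792
  π_3·L_3 = 0.20 × 0.129419 = 0.0258838
Sum: 0.00741267 + 0.105792 + 0.0258838 = 0.139088
So the posterior for Class 2 is 0.105792 / 0.139088 ≈ 0.761.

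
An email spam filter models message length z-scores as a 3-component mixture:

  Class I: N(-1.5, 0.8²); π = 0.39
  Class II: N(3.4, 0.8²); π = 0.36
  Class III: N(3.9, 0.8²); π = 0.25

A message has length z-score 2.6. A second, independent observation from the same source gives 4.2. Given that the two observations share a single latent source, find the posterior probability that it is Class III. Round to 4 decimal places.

0.3197

Apply Bayes' rule: the posterior for each component is proportional to its prior times its likelihood at x.
Since both observations come from the same component, the likelihood for component k is f_k(x₁)·f_k(x₂).
  p_I = [9.86988e-07] × [4.72286e-12] = 4.6614e-18
  p_II = [0.302463] × [0.302463] = 0.0914841
  p_III = [0.133173] × [0.464819] = 0.0619012
Multiply by the mixture weights:
  P(Z=I)·p_I = 0.39 × 4.6614e-18 = 1.81795e-18
  P(Z=II)·p_II = 0.36 × 0.0914841 = 0.0329343
  P(Z=III)·p_III = 0.25 × 0.0619012 = 0.0154753
Evidence: 1.81795e-18 + 0.0329343 + 0.0154753 = 0.0484096
P(Class III | x₁, x₂) = 0.0154753 / 0.0484096 ≈ 0.3197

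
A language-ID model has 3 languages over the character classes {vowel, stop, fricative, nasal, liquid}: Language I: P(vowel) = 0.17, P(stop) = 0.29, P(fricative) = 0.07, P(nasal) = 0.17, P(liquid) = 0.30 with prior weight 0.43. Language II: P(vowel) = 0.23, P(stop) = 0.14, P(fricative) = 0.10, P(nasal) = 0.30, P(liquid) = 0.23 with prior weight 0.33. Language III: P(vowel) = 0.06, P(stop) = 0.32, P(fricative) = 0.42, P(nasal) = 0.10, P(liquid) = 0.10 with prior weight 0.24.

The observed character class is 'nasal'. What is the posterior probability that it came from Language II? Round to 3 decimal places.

P(component k | x) = w_k·f_k(x) / marginal(x), where marginal(x) = Σ_j w_j·f_j(x).
Evaluate each component's likelihood at the observed value:
  f_I = P(nasal | comp) = 0.17
  f_II = P(nasal | comp) = 0.30
  f_III = P(nasal | comp) = 0.10
Prior × likelihood for each component:
  w_I·f_I = 0.43 × 0.17 = 0.0731
  w_II·f_II = 0.33 × 0.3 = 0.099
  w_III·f_III = 0.24 × 0.1 = 0.024
Marginal: 0.0731 + 0.099 + 0.024 = 0.1961
P(Language II | data) ≈ 0.505

0.505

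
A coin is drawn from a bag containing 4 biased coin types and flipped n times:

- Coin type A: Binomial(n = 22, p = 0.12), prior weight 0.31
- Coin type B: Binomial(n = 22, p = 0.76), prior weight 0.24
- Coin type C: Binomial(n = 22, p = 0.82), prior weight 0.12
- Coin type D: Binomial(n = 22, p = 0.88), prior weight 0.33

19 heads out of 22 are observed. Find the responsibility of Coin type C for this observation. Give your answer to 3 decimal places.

0.191

Posterior ∝ prior × likelihood, so P(k | x) ∝ π_k f_k(x); normalise over all components.
Evaluate each component's likelihood at the observed value:
  f_A = C(22,19)·0.12^19·0.88^3 = 1540·3.1948e-18·0.681472 = 3.35284e-15
  f_B = C(22,19)·0.76^19·0.24^3 = 1540·0.00543824·0.013824 = 0.115774
  f_C = C(22,19)·0.82^19·0.18^3 = 1540·0.023039·0.005832 = 0.20692
  f_D = C(22,19)·0.88^19·0.12^3 = 1540·0.0881395·0.001728 = 0.23455
Weight by the priors:
  π_A·f_A = 0.31 × 3.35284e-15 = 1.03938e-15
  π_B·f_B = 0.24 × 0.115774 = 0.0277859
  π_C·f_C = 0.12 × 0.20692 = 0.0248303
  π_D·f_D = 0.33 × 0.23455 = 0.0774015
Denominator: 1.03938e-15 + 0.0277859 + 0.0248303 + 0.0774015 = 0.130018
P(Coin type C | data) ≈ 0.191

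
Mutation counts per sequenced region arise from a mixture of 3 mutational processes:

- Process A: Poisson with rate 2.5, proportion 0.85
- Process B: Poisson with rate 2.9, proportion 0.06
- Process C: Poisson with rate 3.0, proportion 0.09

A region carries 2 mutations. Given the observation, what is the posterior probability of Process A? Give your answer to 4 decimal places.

P(component k | x) = π_k·f_k(x) / marginal(x), where marginal(x) = Σ_j π_j·f_j(x).
Component likelihoods at x = 2 mutations:
  L_A = 0.256516
  L_B = 0.231373
  L_C = 0.224042
Prior × likelihood for each component:
  π_A·L_A = 0.85 × 0.256516 = 0.218038
  π_B·L_B = 0.06 × 0.231373 = 0.0138824
  π_C·L_C = 0.09 × 0.224042 = 0.0201638
Marginal: 0.218038 + 0.0138824 + 0.0201638 = 0.252084
So the posterior for Process A is 0.218038 / 0.252084 ≈ 0.8649.

0.8649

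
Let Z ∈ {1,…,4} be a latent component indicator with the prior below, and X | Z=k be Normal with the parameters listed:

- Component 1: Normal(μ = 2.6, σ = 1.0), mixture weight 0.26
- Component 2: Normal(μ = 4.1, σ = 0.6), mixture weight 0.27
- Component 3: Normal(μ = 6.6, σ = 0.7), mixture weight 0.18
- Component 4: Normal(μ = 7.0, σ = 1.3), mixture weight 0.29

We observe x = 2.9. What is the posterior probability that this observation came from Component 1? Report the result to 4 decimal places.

0.7992

By Bayes' theorem, P(k | x) = w_k f_k(x) / Σ_j w_j f_j(x).
Component likelihoods at x = 2.9:
  f_1 = (1/(1.0·√(2π)))·exp(−(2.9−2.6)²/(2·1.0²)) = 0.398942·exp(-0.04500) = 0.381388
  f_2 = (1/(0.6·√(2π)))·exp(−(2.9−4.1)²/(2·0.6²)) = 0.664904·exp(-2.00000) = 0.0899849
  f_3 = (1/(0.7·√(2π)))·exp(−(2.9−6.6)²/(2·0.7²)) = 0.569918·exp(-13.96939) = 4.88634e-07
  f_4 = (1/(1.3·√(2π)))·exp(−(2.9−7.0)²/(2·1.3²)) = 0.306879·exp(-4.97337) = 0.00212353
Unnormalised posteriors:
  w_1·f_1 = 0.26 × 0.381388 = 0.0991608
  w_2·f_2 = 0.27 × 0.0899849 = 0.0242959
  w_3·f_3 = 0.18 × 4.88634e-07 = 8.79542e-08
  w_4·f_4 = 0.29 × 0.00212353 = 0.000615824
Sum: 0.0991608 + 0.0242959 + 8.79542e-08 + 0.000615824 = 0.124073
So the posterior for Component 1 is 0.0991608 / 0.124073 ≈ 0.7992.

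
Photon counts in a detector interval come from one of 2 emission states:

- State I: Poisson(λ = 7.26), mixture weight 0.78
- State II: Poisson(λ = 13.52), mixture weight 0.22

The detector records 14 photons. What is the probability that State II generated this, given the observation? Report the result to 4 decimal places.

P(component k | x) = w_k·f_k(x) / marginal(x), where marginal(x) = Σ_j w_j·f_j(x).
Poisson probabilities:
  p_I = e^(−7.26)·7.26^14/14! = 0.00911436
  p_II = e^(−13.52)·13.52^14/14! = 0.1051
Multiply by the mixture weights:
  w_I·p_I = 0.78 × 0.00911436 = 0.0071092
  w_II·p_II = 0.22 × 0.1051 = 0.0231221
Denominator: 0.0071092 + 0.0231221 = 0.0302313
Responsibility of State II: 0.0231221 / 0.0302313 ≈ 0.7648

0.7648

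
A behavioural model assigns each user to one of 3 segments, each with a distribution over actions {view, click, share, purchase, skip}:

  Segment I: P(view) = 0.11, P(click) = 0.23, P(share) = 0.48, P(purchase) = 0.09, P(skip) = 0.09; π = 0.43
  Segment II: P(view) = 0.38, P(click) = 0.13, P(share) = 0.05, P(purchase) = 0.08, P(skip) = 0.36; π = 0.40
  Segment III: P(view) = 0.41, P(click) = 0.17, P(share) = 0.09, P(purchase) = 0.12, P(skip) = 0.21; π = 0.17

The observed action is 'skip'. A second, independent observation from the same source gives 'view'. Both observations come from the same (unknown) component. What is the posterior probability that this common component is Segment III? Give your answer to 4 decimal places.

0.1988

Posterior ∝ prior × likelihood, so P(k | x) ∝ P(Z=k) f_k(x); normalise over all components.
Since both observations come from the same component, the likelihood for component k is f_k(x₁)·f_k(x₂).
  f_I = [P(skip | comp) = 0.09] × [0.11] = 0.0099
  f_II = [P(skip | comp) = 0.36] × [0.38] = 0.1368
  f_III = [P(skip | comp) = 0.21] × [0.41] = 0.0861
Multiply by the mixture weights:
  P(Z=I)·f_I = 0.43 × 0.0099 = 0.004257
  P(Z=II)·f_II = 0.40 × 0.1368 = 0.05472
  P(Z=III)·f_III = 0.17 × 0.0861 = 0.014637
Normaliser: 0.004257 + 0.05472 + 0.014637 = 0.073614
P(Segment III | data) = 0.014637 / 0.073614 ≈ 0.1988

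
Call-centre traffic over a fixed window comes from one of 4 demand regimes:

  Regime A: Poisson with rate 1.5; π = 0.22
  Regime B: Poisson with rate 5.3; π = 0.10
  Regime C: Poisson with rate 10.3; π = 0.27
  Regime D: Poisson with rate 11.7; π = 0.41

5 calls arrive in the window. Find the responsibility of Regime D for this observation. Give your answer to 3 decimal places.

0.175

The responsibility of component k is π_k f_k(x) divided by Σ_j π_j f_j(x).
Component likelihoods at x = 5 calls:
  p_A = 0.01412
  p_B = 0.173955
  p_C = 0.0324916
  p_D = 0.0151531
Weight by the priors:
  π_A·p_A = 0.22 × 0.01412 = 0.00310639
  π_B·p_B = 0.10 × 0.173955 = 0.0173955
  π_C·p_C = 0.27 × 0.0324916 = 0.00877274
  π_D·p_D = 0.41 × 0.0151531 = 0.00621279
Sum: 0.00310639 + 0.0173955 + 0.00877274 + 0.00621279 = 0.0354874
So the posterior for Regime D is 0.00621279 / 0.0354874 ≈ 0.175.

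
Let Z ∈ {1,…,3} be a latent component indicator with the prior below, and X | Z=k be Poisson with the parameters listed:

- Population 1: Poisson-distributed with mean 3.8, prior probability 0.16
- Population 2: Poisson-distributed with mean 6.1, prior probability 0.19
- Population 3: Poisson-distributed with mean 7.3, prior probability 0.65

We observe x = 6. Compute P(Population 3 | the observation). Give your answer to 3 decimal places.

0.670

P(component k | x) = w_k·f_k(x) / marginal(x), where marginal(x) = Σ_j w_j·f_j(x).
Evaluate each component's likelihood at the observed value:
  f_1 = e^(−3.8)·3.8^6/6! = 0.0935513
  f_2 = e^(−6.1)·6.1^6/6! = 0.160491
  f_3 = e^(−7.3)·7.3^6/6! = 0.141989
Prior × likelihood for each component:
  w_1·f_1 = 0.16 × 0.0935513 = 0.0149682
  w_2·f_2 = 0.19 × 0.160491 = 0.0304933
  w_3·f_3 = 0.65 × 0.141989 = 0.0922929
Sum: 0.0149682 + 0.0304933 + 0.0922929 = 0.137754
P(Population 3 | the observation) ≈ 0.670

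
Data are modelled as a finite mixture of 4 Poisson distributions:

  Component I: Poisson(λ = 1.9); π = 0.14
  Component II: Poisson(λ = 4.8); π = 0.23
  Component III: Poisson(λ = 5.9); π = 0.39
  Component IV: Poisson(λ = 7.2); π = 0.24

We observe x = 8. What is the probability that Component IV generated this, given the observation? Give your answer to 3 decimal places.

0.381

By Bayes' theorem, P(k | x) = P(Z=k) f_k(x) / Σ_j P(Z=j) f_j(x).
Poisson probabilities:
  L_I = 0.000630012
  L_II = 0.057517
  L_III = 0.0997604
  L_IV = 0.133727
Weight by the priors:
  P(Z=I)·L_I = 0.14 × 0.000630012 = 8.82017e-05
  P(Z=II)·L_II = 0.23 × 0.057517 = 0.0132289
  P(Z=III)·L_III = 0.39 × 0.0997604 = 0.0389066
  P(Z=IV)·L_IV = 0.24 × 0.133727 = 0.0320945
Marginal: 8.82017e-05 + 0.0132289 + 0.0389066 + 0.0320945 = 0.0843181
P(Component IV | 8) ≈ 0.381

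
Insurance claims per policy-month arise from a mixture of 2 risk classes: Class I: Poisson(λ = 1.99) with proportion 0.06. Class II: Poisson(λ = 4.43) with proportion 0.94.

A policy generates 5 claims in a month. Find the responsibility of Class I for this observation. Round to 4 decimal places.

P(component k | x) = w_k·f_k(x) / marginal(x), where marginal(x) = Σ_j w_j·f_j(x).
Component likelihoods at x = 5 claims:
  p_I = e^(−1.99)·1.99^5/5! = 0.0355499
  p_II = e^(−4.43)·4.43^5/5! = 0.1694
Prior × likelihood for each component:
  w_I·p_I = 0.06 × 0.0355499 = 0.00213299
  w_II·p_II = 0.94 × 0.1694 = 0.159236
Sum: 0.00213299 + 0.159236 = 0.161369
Responsibility of Class I: 0.00213299 / 0.161369 ≈ 0.0132

0.0132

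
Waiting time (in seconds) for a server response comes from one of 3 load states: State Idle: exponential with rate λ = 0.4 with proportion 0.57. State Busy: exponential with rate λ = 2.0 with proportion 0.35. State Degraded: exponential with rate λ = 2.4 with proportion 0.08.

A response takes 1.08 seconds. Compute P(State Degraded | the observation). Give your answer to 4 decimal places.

0.0591

Apply Bayes' rule: the posterior for each component is proportional to its prior times its likelihood at x.
Component likelihoods at x = 1.08 seconds:
  f_Idle = 0.4·e^(−0.4·1.08) = 0.4·e^(−0.4320) = 0.259684
  f_Busy = 2.0·e^(−2.0·1.08) = 2.0·e^(−2.1600) = 0.23065
  f_Degraded = 2.4·e^(−2.4·1.08) = 2.4·e^(−2.5920) = 0.179688
Weight by the priors:
  w_Idle·f_Idle = 0.57 × 0.259684 = 0.14802
  w_Busy·f_Busy = 0.35 × 0.23065 = 0.0807276
  w_Degraded·f_Degraded = 0.08 × 0.179688 = 0.0143751
Denominator: 0.14802 + 0.0807276 + 0.0143751 = 0.243122
P(State Degraded | the observation) = 0.0143751 / 0.243122 ≈ 0.0591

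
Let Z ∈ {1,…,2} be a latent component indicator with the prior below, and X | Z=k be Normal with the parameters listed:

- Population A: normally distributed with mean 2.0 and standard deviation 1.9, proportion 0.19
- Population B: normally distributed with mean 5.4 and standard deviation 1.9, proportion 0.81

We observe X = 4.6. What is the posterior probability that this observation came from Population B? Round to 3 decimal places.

Posterior ∝ prior × likelihood, so P(k | x) ∝ π_k f_k(x); normalise over all components.
Component likelihoods at x = 4.6:
  L_A = (1/(1.9·√(2π)))·exp(−(4.6−2.0)²/(2·1.9²)) = 0.209970·exp(-0.93629) = 0.082325
  L_B = (1/(1.9·√(2π)))·exp(−(4.6−5.4)²/(2·1.9²)) = 0.209970·exp(-0.08864) = 0.192158
Weight by the priors:
  π_A·L_A = 0.19 × 0.082325 = 0.0156417
  π_B·L_B = 0.81 × 0.192158 = 0.155648
Normaliser: 0.0156417 + 0.155648 = 0.17129
P(Population B | x) = 0.155648 / 0.17129 ≈ 0.909

0.909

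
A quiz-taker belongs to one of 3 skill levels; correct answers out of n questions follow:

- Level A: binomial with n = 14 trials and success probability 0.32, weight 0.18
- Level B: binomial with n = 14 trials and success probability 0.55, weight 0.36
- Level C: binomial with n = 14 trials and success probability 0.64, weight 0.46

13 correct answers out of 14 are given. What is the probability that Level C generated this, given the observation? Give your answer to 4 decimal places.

0.8799

By Bayes' theorem, P(k | x) = P(Z=k) f_k(x) / Σ_j P(Z=j) f_j(x).
Binomial probabilities:
  p_A = C(14,13)·0.32^13·0.68^1 = 14·3.68935e-07·0.68 = 3.51226e-06
  p_B = C(14,13)·0.55^13·0.45^1 = 14·0.00042142·0.45 = 0.00265494
  p_C = C(14,13)·0.64^13·0.36^1 = 14·0.00302231·0.36 = 0.0152325
Multiply by the mixture weights:
  P(Z=A)·p_A = 0.18 × 3.51226e-06 = 6.32207e-07
  P(Z=B)·p_B = 0.36 × 0.00265494 = 0.00095578
  P(Z=C)·p_C = 0.46 × 0.0152325 = 0.00700693
Sum: 6.32207e-07 + 0.00095578 + 0.00700693 = 0.00796335
P(Level C | data) = 0.00700693 / 0.00796335 ≈ 0.8799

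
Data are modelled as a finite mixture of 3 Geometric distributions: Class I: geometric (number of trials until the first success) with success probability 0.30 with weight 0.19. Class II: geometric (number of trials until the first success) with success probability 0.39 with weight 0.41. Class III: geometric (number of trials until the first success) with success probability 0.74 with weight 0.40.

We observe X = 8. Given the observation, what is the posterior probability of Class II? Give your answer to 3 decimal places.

The responsibility of component k is π_k f_k(x) divided by Σ_j π_j f_j(x).
Geometric probabilities:
  L_I = 0.30·(1−0.30)^7 = 0.30·0.0823543 = 0.0247063
  L_II = 0.39·(1−0.39)^7 = 0.39·0.0314274 = 0.0122567
  L_III = 0.74·(1−0.74)^7 = 0.74·8.03181e-05 = 5.94354e-05
Multiply by the mixture weights:
  π_I·L_I = 0.19 × 0.0247063 = 0.0046942
  π_II·L_II = 0.41 × 0.0122567 = 0.00502525
  π_III·L_III = 0.40 × 5.94354e-05 = 2.37742e-05
Evidence: 0.0046942 + 0.00502525 + 2.37742e-05 = 0.00974322
Responsibility of Class II: 0.00502525 / 0.00974322 ≈ 0.516

0.516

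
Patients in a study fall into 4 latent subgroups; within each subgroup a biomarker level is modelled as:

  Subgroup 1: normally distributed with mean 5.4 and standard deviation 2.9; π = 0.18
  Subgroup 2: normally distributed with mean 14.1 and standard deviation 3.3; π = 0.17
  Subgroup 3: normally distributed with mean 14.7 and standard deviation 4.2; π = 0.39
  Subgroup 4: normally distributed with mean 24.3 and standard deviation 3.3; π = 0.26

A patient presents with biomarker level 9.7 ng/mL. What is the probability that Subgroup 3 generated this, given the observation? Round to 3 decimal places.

By Bayes' theorem, P(k | x) = π_k f_k(x) / Σ_j π_j f_j(x).
Evaluate each component's likelihood at the observed value:
  L_1 = (1/(2.9·√(2π)))·exp(−(9.7−5.4)²/(2·2.9²)) = 0.137566·exp(-1.09929) = 0.0458245
  L_2 = (1/(3.3·√(2π)))·exp(−(9.7−14.1)²/(2·3.3²)) = 0.120892·exp(-0.88889) = 0.0497
  L_3 = (1/(4.2·√(2π)))·exp(−(9.7−14.7)²/(2·4.2²)) = 0.094986·exp(-0.70862) = 0.0467641
  L_4 = (1/(3.3·√(2π)))·exp(−(9.7−24.3)²/(2·3.3²)) = 0.120892·exp(-9.78696) = 6.79162e-06
Weight by the priors:
  π_1·L_1 = 0.18 × 0.0458245 = 0.00824841
  π_2·L_2 = 0.17 × 0.0497 = 0.008449
  π_3·L_3 = 0.39 × 0.0467641 = 0.018238
  π_4·L_4 = 0.26 × 6.79162e-06 = 1.76582e-06
Marginal: 0.00824841 + 0.008449 + 0.018238 + 1.76582e-06 = 0.0349372
Responsibility of Subgroup 3: 0.018238 / 0.0349372 ≈ 0.522

0.522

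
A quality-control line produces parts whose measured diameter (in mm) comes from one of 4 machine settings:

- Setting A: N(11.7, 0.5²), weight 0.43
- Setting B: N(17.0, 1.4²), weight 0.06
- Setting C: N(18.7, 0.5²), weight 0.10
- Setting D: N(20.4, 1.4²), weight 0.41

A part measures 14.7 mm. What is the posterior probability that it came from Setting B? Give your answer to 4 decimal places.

Apply Bayes' rule: the posterior for each component is proportional to its prior times its likelihood at x.
Component likelihoods at x = 14.7 mm:
  L_A = 1.21518e-08
  L_B = 0.0739105
  L_C = 1.01045e-14
  L_D = 7.1653e-05
Unnormalised posteriors:
  π_A·L_A = 0.43 × 1.21518e-08 = 5.22526e-09
  π_B·L_B = 0.06 × 0.0739105 = 0.00443463
  π_C·L_C = 0.10 × 1.01045e-14 = 1.01045e-15
  π_D·L_D = 0.41 × 7.1653e-05 = 2.93777e-05
Normaliser: 5.22526e-09 + 0.00443463 + 1.01045e-15 + 2.93777e-05 = 0.00446401
Responsibility of Setting B: 0.00443463 / 0.00446401 ≈ 0.9934

0.9934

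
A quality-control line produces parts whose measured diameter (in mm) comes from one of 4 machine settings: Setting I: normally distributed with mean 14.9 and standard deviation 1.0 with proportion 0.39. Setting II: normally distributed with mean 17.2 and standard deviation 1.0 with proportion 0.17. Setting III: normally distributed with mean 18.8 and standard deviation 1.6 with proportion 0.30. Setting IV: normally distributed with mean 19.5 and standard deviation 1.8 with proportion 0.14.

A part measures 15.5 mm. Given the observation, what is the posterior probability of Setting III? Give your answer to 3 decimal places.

By Bayes' theorem, P(k | x) = w_k f_k(x) / Σ_j w_j f_j(x).
Normal densities:
  L_I = 0.333225
  L_II = 0.0940491
  L_III = 0.0297212
  L_IV = 0.0187631
Prior × likelihood for each component:
  w_I·L_I = 0.39 × 0.333225 = 0.129958
  w_II·L_II = 0.17 × 0.0940491 = 0.0159883
  w_III·L_III = 0.30 × 0.0297212 = 0.00891635
  w_IV·L_IV = 0.14 × 0.0187631 = 0.00262684
Normaliser: 0.129958 + 0.0159883 + 0.00891635 + 0.00262684 = 0.157489
So the posterior for Setting III is 0.00891635 / 0.157489 ≈ 0.057.

0.057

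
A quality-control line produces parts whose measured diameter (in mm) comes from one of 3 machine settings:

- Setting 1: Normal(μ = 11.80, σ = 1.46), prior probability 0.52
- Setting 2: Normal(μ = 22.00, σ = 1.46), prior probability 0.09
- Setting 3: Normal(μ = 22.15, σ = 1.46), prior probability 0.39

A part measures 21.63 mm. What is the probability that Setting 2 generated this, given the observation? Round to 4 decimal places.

0.1923

By Bayes' theorem, P(k | x) = P(Z=k) f_k(x) / Σ_j P(Z=j) f_j(x).
Normal densities:
  p_1 = 3.91669e-11
  p_2 = 0.264613
  p_3 = 0.256455
Weight by the priors:
  P(Z=1)·p_1 = 0.52 × 3.91669e-11 = 2.03668e-11
  P(Z=2)·p_2 = 0.09 × 0.264613 = 0.0238152
  P(Z=3)·p_3 = 0.39 × 0.256455 = 0.100018
Marginal: 2.03668e-11 + 0.0238152 + 0.100018 = 0.123833
P(Setting 2 | 21.63 mm) = 0.0238152 / 0.123833 ≈ 0.1923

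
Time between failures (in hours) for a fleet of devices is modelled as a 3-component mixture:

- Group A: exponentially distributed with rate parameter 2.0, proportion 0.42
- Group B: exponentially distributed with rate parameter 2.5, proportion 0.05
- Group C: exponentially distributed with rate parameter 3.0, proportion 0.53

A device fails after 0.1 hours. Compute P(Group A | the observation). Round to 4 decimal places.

P(component k | x) = π_k·f_k(x) / marginal(x), where marginal(x) = Σ_j π_j·f_j(x).
Exponential densities:
  L_A = 1.63746
  L_B = 1.947
  L_C = 2.22245
Weight by the priors:
  π_A·L_A = 0.42 × 1.63746 = 0.687734
  π_B·L_B = 0.05 × 1.947 = 0.0973501
  π_C·L_C = 0.53 × 2.22245 = 1.1779
Sum: 0.687734 + 0.0973501 + 1.1779 = 1.96298
P(Group A | 0.1 hours) = 0.687734 / 1.96298 ≈ 0.3504

0.3504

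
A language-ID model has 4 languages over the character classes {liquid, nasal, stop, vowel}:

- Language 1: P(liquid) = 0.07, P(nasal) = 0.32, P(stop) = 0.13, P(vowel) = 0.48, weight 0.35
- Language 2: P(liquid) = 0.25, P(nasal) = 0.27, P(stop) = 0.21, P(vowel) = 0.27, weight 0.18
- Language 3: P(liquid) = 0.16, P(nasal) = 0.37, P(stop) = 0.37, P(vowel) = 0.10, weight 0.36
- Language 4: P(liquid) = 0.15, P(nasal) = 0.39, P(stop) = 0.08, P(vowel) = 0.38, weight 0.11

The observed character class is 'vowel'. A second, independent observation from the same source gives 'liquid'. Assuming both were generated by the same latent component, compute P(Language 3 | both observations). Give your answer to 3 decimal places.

0.160

Posterior ∝ prior × likelihood, so P(k | x) ∝ P(Z=k) f_k(x); normalise over all components.
Since both observations come from the same component, the likelihood for component k is f_k(x₁)·f_k(x₂).
  p_1 = [P(vowel | comp) = 0.48] × [0.07] = 0.0336
  p_2 = [P(vowel | comp) = 0.27] × [0.25] = 0.0675
  p_3 = [P(vowel | comp) = 0.10] × [0.16] = 0.016
  p_4 = [P(vowel | comp) = 0.38] × [0.15] = 0.057
Multiply by the mixture weights:
  P(Z=1)·p_1 = 0.35 × 0.0336 = 0.01176
  P(Z=2)·p_2 = 0.18 × 0.0675 = 0.01215
  P(Z=3)·p_3 = 0.36 × 0.016 = 0.00576
  P(Z=4)·p_4 = 0.11 × 0.057 = 0.00627
Denominator: 0.01176 + 0.01215 + 0.00576 + 0.00627 = 0.03594
P(Language 3 | x₁, x₂) = 0.00576 / 0.03594 ≈ 0.160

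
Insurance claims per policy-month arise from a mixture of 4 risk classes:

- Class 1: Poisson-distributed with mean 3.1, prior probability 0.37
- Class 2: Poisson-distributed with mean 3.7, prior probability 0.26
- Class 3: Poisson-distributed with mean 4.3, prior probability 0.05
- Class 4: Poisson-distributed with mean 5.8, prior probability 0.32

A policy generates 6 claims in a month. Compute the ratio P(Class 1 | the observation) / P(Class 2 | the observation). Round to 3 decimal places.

0.897

Only the two components matter; the odds are (P(Z=i) f_i(x)) / (P(Z=j) f_j(x)).
Evaluate each component's likelihood at the observed value:
  p_1 = e^(−3.1)·3.1^6/6! = 0.0555296
  p_2 = e^(−3.7)·3.7^6/6! = 0.0881025
  p_3 = e^(−4.3)·4.3^6/6! = 0.119127
  p_4 = e^(−5.8)·5.8^6/6! = 0.160076
Posterior odds = (P(Z=1)·p_1) / (P(Z=2)·p_2) = (0.37·0.0555296) / (0.26·0.0881025) = 0.020546 / 0.0229067 ≈ 0.897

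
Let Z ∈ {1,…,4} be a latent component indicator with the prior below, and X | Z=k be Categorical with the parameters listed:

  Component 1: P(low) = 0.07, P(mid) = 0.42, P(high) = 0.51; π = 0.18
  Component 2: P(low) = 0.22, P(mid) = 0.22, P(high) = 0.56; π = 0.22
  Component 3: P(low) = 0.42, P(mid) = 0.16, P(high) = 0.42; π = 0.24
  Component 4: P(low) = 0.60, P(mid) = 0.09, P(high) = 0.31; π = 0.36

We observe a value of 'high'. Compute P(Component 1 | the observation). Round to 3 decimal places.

Apply Bayes' rule: the posterior for each component is proportional to its prior times its likelihood at x.
Evaluate each component's likelihood at the observed value:
  p_1 = 0.51
  p_2 = 0.56
  p_3 = 0.42
  p_4 = 0.31
Multiply by the mixture weights:
  w_1·p_1 = 0.18 × 0.51 = 0.0918
  w_2·p_2 = 0.22 × 0.56 = 0.1232
  w_3·p_3 = 0.24 × 0.42 = 0.1008
  w_4·p_4 = 0.36 × 0.31 = 0.1116
Denominator: 0.0918 + 0.1232 + 0.1008 + 0.1116 = 0.4274
Responsibility of Component 1: 0.0918 / 0.4274 ≈ 0.215

0.215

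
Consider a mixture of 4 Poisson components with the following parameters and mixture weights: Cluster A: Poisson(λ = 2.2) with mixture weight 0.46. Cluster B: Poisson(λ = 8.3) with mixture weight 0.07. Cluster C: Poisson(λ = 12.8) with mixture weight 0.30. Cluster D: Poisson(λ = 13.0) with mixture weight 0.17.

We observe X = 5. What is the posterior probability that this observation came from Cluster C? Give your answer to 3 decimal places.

0.076

By Bayes' theorem, P(k | x) = π_k f_k(x) / Σ_j π_j f_j(x).
Poisson probabilities:
  p_A = e^(−2.2)·2.2^5/5! = 0.0475866
  p_B = e^(−8.3)·8.3^5/5! = 0.0815765
  p_C = e^(−12.8)·12.8^5/5! = 0.00790495
  p_D = e^(−13.0)·13.0^5/5! = 0.0069937
Multiply by the mixture weights:
  π_A·p_A = 0.46 × 0.0475866 = 0.0218898
  π_B·p_B = 0.07 × 0.0815765 = 0.00571035
  π_C·p_C = 0.30 × 0.00790495 = 0.00237149
  π_D·p_D = 0.17 × 0.0069937 = 0.00118893
Denominator: 0.0218898 + 0.00571035 + 0.00237149 + 0.00118893 = 0.0311606
Responsibility of Cluster C: 0.00237149 / 0.0311606 ≈ 0.076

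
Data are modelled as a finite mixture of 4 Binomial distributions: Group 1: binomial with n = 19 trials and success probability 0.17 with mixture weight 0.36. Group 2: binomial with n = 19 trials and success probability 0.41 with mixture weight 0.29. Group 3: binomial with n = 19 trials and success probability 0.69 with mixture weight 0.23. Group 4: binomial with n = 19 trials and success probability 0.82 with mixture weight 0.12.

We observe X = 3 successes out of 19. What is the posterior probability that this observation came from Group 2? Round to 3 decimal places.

0.046

By Bayes' theorem, P(k | x) = P(Z=k) f_k(x) / Σ_j P(Z=j) f_j(x).
Component likelihoods at x = 3 successes out of 19:
  f_1 = C(19,3)·0.17^3·0.83^16 = 969·0.004913·0.0507282 = 0.241502
  f_2 = C(19,3)·0.41^3·0.59^16 = 969·0.068921·0.000215592 = 0.0143982
  f_3 = C(19,3)·0.69^3·0.31^16 = 969·0.328509·7.27423e-09 = 2.31557e-06
  f_4 = C(19,3)·0.82^3·0.18^16 = 969·0.551368·1.2144e-12 = 6.48822e-10
Prior × likelihood for each component:
  P(Z=1)·f_1 = 0.36 × 0.241502 = 0.0869406
  P(Z=2)·f_2 = 0.29 × 0.0143982 = 0.00417547
  P(Z=3)·f_3 = 0.23 × 2.31557e-06 = 5.32581e-07
  P(Z=4)·f_4 = 0.12 × 6.48822e-10 = 7.78586e-11
Marginal: 0.0869406 + 0.00417547 + 5.32581e-07 + 7.78586e-11 = 0.0911166
P(Group 2 | 3 successes out of 19) = 0.00417547 / 0.0911166 ≈ 0.046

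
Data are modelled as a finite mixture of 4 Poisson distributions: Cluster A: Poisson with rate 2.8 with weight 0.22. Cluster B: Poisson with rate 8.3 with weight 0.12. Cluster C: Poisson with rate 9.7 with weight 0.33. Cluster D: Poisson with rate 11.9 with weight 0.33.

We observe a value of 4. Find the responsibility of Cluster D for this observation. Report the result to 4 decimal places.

0.0378

Posterior ∝ prior × likelihood, so P(k | x) ∝ P(Z=k) f_k(x); normalise over all components.
Evaluate each component's likelihood at the observed value:
  L_A = e^(−2.8)·2.8^4/4! = 0.155739
  L_B = e^(−8.3)·8.3^4/4! = 0.0491425
  L_C = e^(−9.7)·9.7^4/4! = 0.0226058
  L_D = e^(−11.9)·11.9^4/4! = 0.00567378
Prior × likelihood for each component:
  P(Z=A)·L_A = 0.22 × 0.155739 = 0.0342625
  P(Z=B)·L_B = 0.12 × 0.0491425 = 0.0058971
  P(Z=C)·L_C = 0.33 × 0.0226058 = 0.0074599
  P(Z=D)·L_D = 0.33 × 0.00567378 = 0.00187235
Evidence: 0.0342625 + 0.0058971 + 0.0074599 + 0.00187235 = 0.0494918
So the posterior for Cluster D is 0.00187235 / 0.0494918 ≈ 0.0378.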